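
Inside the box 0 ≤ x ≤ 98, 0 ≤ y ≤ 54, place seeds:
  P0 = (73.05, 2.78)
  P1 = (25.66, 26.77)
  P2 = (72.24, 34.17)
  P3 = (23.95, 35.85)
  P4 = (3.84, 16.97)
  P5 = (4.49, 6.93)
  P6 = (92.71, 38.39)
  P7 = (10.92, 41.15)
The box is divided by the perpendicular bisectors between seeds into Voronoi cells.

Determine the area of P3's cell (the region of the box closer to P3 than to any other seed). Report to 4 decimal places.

Area of P3's cell: 623.3234

1. box [0,98]×[0,54]: [(0, 0) (98, 0) (98, 54) (0, 54)]
2. ⊥bis P3·P0 via (48.5,19.315): [(0, 0) (35.4909, 0) (71.8612, 54) (0, 54)]  |A|=2898.5055
3. ⊥bis P3·P1 via (24.805,31.31): [(0, 26.6386) (61.1946, 38.1631) (71.8612, 54) (0, 54)]  |A|=1406.2148
4. ⊥bis P3·P2 via (48.095,35.01): [(0, 26.6386) (48.119, 35.7006) (48.7557, 54) (0, 54)]  |A|=1104.4013
5. ⊥bis P3·P4 via (13.895,26.41): [(0, 41.2102) (11.625, 28.8279) (48.119, 35.7006) (48.7557, 54) (0, 54)]  |A|=1019.7034
6. ⊥bis P3·P5 via (14.22,21.39): [(0, 41.2102) (11.625, 28.8279) (48.119, 35.7006) (48.7557, 54) (0, 54)]  |A|=1019.7034
7. ⊥bis P3·P6 via (58.33,37.12): [(0, 41.2102) (11.625, 28.8279) (48.119, 35.7006) (48.7557, 54) (0, 54)]  |A|=1019.7034
8. ⊥bis P3·P7 via (17.435,38.5): [(13.6564, 29.2104) (48.119, 35.7006) (48.7557, 54) (23.7397, 54)]  |A|=623.3234
9. canonical 4-gon: [(13.6564, 29.2104) (48.119, 35.7006) (48.7557, 54) (23.7397, 54)]
10. shoelace: 623.3234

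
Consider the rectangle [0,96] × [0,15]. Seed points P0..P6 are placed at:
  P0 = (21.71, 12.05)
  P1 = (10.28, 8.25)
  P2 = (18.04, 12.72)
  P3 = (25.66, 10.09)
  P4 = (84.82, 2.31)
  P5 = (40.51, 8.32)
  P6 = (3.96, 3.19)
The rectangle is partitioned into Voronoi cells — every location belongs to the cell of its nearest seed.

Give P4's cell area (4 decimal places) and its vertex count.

Area of P4's cell: 495.5796 (4 vertices)

1. box [0,96]×[0,15]: [(0, 0) (96, 0) (96, 15) (0, 15)]
2. ⊥bis P4·P0 via (53.265,7.18): [(52.1569, 0) (96, 0) (96, 15) (54.4719, 15)]  |A|=640.2842
3. ⊥bis P4·P1 via (47.55,5.28): [(52.1569, 0) (96, 0) (96, 15) (54.4719, 15)]  |A|=640.2842
4. ⊥bis P4·P2 via (51.43,7.515): [(52.1569, 0) (96, 0) (96, 15) (54.4719, 15)]  |A|=640.2842
5. ⊥bis P4·P3 via (55.24,6.2): [(54.4247, 0) (96, 0) (96, 15) (56.3973, 15)]  |A|=608.8356
6. ⊥bis P4·P5 via (62.665,5.315): [(61.9441, 0) (96, 0) (96, 15) (63.9786, 15)]  |A|=495.5796
7. ⊥bis P4·P6 via (44.39,2.75): [(61.9441, 0) (96, 0) (96, 15) (63.9786, 15)]  |A|=495.5796
8. canonical 4-gon: [(61.9441, 0) (96, 0) (96, 15) (63.9786, 15)]
9. shoelace: 495.5796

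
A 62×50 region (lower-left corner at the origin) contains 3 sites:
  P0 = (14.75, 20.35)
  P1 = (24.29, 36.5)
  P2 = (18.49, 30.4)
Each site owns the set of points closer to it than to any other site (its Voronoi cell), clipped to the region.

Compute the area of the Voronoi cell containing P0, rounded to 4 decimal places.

1. box [0,62]×[0,50]: [(0, 0) (62, 0) (62, 50) (0, 50)]
2. ⊥bis P0·P1 via (19.52,28.425): [(0, 39.9557) (0, 0) (62, 0) (62, 3.3316)]  |A|=1341.9048
3. ⊥bis P0·P2 via (16.62,25.375): [(38.4117, 17.2655) (0, 31.56) (0, 0) (62, 0) (62, 3.3316)]  |A|=1180.6575
4. canonical 5-gon: [(38.4117, 17.2655) (0, 31.56) (0, 0) (62, 0) (62, 3.3316)]
5. shoelace: 1180.6575

Area of P0's cell: 1180.6575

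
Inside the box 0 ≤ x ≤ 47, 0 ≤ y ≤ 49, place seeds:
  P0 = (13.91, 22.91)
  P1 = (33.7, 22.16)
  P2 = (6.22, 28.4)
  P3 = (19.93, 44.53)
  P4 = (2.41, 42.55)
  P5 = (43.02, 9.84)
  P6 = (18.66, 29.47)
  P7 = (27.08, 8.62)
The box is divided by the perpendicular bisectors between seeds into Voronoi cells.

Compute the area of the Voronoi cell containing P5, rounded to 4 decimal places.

1. box [0,47]×[0,49]: [(0, 0) (47, 0) (47, 49) (0, 49)]
2. ⊥bis P5·P0 via (28.465,16.375): [(21.1128, 0) (47, 0) (47, 49) (43.1132, 49)]  |A|=729.4622
3. ⊥bis P5·P1 via (38.36,16): [(23.1204, 4.4714) (21.1128, 0) (47, 0) (47, 22.5361)]  |A|=326.9517
4. ⊥bis P5·P2 via (24.62,19.12): [(23.1204, 4.4714) (21.1128, 0) (47, 0) (47, 22.5361)]  |A|=326.9517
5. ⊥bis P5·P3 via (31.475,27.185): [(23.1204, 4.4714) (21.1128, 0) (47, 0) (47, 22.5361)]  |A|=326.9517
6. ⊥bis P5·P4 via (22.715,26.195): [(23.1204, 4.4714) (21.1128, 0) (47, 0) (47, 22.5361)]  |A|=326.9517
7. ⊥bis P5·P6 via (30.84,19.655): [(23.1204, 4.4714) (21.1128, 0) (47, 0) (47, 22.5361)]  |A|=326.9517
8. ⊥bis P5·P7 via (35.05,9.23): [(34.7414, 13.2625) (35.7564, 0) (47, 0) (47, 22.5361)]  |A|=212.69
9. canonical 4-gon: [(34.7414, 13.2625) (35.7564, 0) (47, 0) (47, 22.5361)]
10. shoelace: 212.69

Area of P5's cell: 212.6900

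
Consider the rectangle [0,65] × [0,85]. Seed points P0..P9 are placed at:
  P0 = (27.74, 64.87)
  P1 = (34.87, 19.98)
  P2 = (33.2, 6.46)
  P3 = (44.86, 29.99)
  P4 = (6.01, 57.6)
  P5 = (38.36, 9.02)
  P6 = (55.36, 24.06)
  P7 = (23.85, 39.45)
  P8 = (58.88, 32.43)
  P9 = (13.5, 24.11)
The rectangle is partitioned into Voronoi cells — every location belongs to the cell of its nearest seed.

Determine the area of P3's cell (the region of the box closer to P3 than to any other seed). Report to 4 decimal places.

Area of P3's cell: 372.6958

1. box [0,65]×[0,85]: [(0, 0) (65, 0) (65, 85) (0, 85)]
2. ⊥bis P3·P0 via (36.3,47.43): [(0, 29.613) (0, 0) (65, 0) (65, 61.5167)]  |A|=2961.7161
3. ⊥bis P3·P1 via (39.865,24.985): [(23.6141, 41.2034) (64.9, 0) (65, 0) (65, 61.5167)]  |A|=1275.0218
4. ⊥bis P3·P2 via (39.03,18.225): [(23.6141, 41.2034) (54.1422, 10.7363) (65, 5.3559) (65, 61.5167)]  |A|=1245.4084
5. ⊥bis P3·P4 via (25.435,43.795): [(23.6141, 41.2034) (54.1422, 10.7363) (65, 5.3559) (65, 61.5167)]  |A|=1245.4084
6. ⊥bis P3·P5 via (41.61,19.505): [(23.6141, 41.2034) (47.0436, 17.8208) (65, 12.2549) (65, 61.5167)]  |A|=1164.1039
7. ⊥bis P3·P6 via (50.11,27.025): [(23.6141, 41.2034) (45.6802, 19.1814) (65, 53.3901) (65, 61.5167)]  |A|=758.3207
8. ⊥bis P3·P7 via (34.355,34.72): [(41.1496, 49.8103) (33.039, 31.7973) (45.6802, 19.1814) (65, 53.3901) (65, 61.5167)]  |A|=635.2908
9. ⊥bis P3·P8 via (51.87,31.21): [(48.0439, 53.1942) (41.1496, 49.8103) (33.039, 31.7973) (45.6802, 19.1814) (52.0122, 30.3931)]  |A|=372.6958
10. ⊥bis P3·P9 via (29.18,27.05): [(48.0439, 53.1942) (41.1496, 49.8103) (33.039, 31.7973) (45.6802, 19.1814) (52.0122, 30.3931)]  |A|=372.6958
11. canonical 5-gon: [(48.0439, 53.1942) (41.1496, 49.8103) (33.039, 31.7973) (45.6802, 19.1814) (52.0122, 30.3931)]
12. shoelace: 372.6958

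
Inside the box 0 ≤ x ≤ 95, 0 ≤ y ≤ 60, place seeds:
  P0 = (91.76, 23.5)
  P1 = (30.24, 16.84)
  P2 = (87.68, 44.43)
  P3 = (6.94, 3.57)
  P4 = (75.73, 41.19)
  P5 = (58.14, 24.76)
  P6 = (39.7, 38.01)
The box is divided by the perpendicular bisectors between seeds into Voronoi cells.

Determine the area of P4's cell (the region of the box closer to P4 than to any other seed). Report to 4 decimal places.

Area of P4's cell: 668.9228

1. box [0,95]×[0,60]: [(0, 0) (95, 0) (95, 60) (0, 60)]
2. ⊥bis P4·P0 via (83.745,32.345): [(0, 0) (48.0505, 0) (95, 42.5438) (95, 60) (0, 60)]  |A|=4701.2935
3. ⊥bis P4·P1 via (52.985,29.015): [(61.8316, 12.488) (95, 42.5438) (95, 60) (36.3993, 60)]  |A|=1681.6162
4. ⊥bis P4·P2 via (81.705,42.81): [(61.8316, 12.488) (84.3851, 32.925) (77.0443, 60) (36.3993, 60)]  |A|=1345.8934
5. ⊥bis P4·P3 via (41.335,22.38): [(61.8316, 12.488) (84.3851, 32.925) (77.0443, 60) (36.3993, 60)]  |A|=1345.8934
6. ⊥bis P4·P5 via (66.935,32.975): [(74.9595, 24.3839) (84.3851, 32.925) (77.0443, 60) (41.6922, 60)]  |A|=788.4991
7. ⊥bis P4·P6 via (57.715,39.6): [(57.3986, 43.1847) (74.9595, 24.3839) (84.3851, 32.925) (77.0443, 60) (55.9145, 60)]  |A|=668.9228
8. canonical 5-gon: [(57.3986, 43.1847) (74.9595, 24.3839) (84.3851, 32.925) (77.0443, 60) (55.9145, 60)]
9. shoelace: 668.9228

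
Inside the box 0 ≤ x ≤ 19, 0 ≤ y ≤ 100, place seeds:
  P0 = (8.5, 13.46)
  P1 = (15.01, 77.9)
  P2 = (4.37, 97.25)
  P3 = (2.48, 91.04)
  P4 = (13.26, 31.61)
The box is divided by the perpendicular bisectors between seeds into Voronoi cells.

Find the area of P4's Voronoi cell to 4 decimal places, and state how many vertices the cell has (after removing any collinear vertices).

1. box [0,19]×[0,100]: [(0, 0) (19, 0) (19, 100) (0, 100)]
2. ⊥bis P4·P0 via (10.88,22.535): [(0, 25.3884) (19, 20.4055) (19, 100) (0, 100)]  |A|=1464.9586
3. ⊥bis P4·P1 via (14.135,54.755): [(0, 55.2894) (0, 25.3884) (19, 20.4055) (19, 54.5711)]  |A|=608.6329
4. ⊥bis P4·P2 via (8.815,64.43): [(0, 55.2894) (0, 25.3884) (19, 20.4055) (19, 54.5711)]  |A|=608.6329
5. ⊥bis P4·P3 via (7.87,61.325): [(0, 55.2894) (0, 25.3884) (19, 20.4055) (19, 54.5711)]  |A|=608.6329
6. canonical 4-gon: [(0, 55.2894) (0, 25.3884) (19, 20.4055) (19, 54.5711)]
7. shoelace: 608.6329

Area of P4's cell: 608.6329 (4 vertices)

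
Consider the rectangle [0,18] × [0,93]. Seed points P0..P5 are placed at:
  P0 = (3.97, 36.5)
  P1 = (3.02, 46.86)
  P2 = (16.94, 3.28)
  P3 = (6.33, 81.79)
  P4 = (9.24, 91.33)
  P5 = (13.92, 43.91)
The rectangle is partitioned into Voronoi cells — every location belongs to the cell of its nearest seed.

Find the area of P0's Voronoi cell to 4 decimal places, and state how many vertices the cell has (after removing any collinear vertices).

Area of P0's cell: 333.4824 (5 vertices)

1. box [0,18]×[0,93]: [(0, 0) (18, 0) (18, 93) (0, 93)]
2. ⊥bis P0·P1 via (3.495,41.68): [(0, 41.3595) (0, 0) (18, 0) (18, 43.0101)]  |A|=759.3264
3. ⊥bis P0·P2 via (10.455,19.89): [(0, 41.3595) (0, 15.8081) (18, 22.8358) (18, 43.0101)]  |A|=411.5317
4. ⊥bis P0·P3 via (5.15,59.145): [(0, 41.3595) (0, 15.8081) (18, 22.8358) (18, 43.0101)]  |A|=411.5317
5. ⊥bis P0·P4 via (6.605,63.915): [(0, 41.3595) (0, 15.8081) (18, 22.8358) (18, 43.0101)]  |A|=411.5317
6. ⊥bis P0·P5 via (8.945,40.205): [(7.5684, 42.0535) (0, 41.3595) (0, 15.8081) (18, 22.8358) (18, 28.0461)]  |A|=333.4824
7. canonical 5-gon: [(7.5684, 42.0535) (0, 41.3595) (0, 15.8081) (18, 22.8358) (18, 28.0461)]
8. shoelace: 333.4824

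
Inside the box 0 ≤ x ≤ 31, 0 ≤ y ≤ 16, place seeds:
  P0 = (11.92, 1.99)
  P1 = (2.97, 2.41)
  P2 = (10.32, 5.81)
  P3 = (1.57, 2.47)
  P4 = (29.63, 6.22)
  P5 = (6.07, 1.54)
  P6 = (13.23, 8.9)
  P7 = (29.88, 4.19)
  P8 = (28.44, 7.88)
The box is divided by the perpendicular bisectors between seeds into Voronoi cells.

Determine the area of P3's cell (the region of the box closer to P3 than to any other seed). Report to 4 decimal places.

1. box [0,31]×[0,16]: [(0, 0) (31, 0) (31, 16) (0, 16)]
2. ⊥bis P3·P0 via (6.745,2.23): [(0, 0) (6.6416, 0) (7.3836, 16) (0, 16)]  |A|=112.2015
3. ⊥bis P3·P1 via (2.27,2.44): [(0, 0) (2.1654, 0) (2.8511, 16) (0, 16)]  |A|=40.1326
4. ⊥bis P3·P2 via (5.945,4.14): [(0, 0) (2.1654, 0) (2.7065, 12.6242) (1.4179, 16) (0, 16)]  |A|=37.7133
5. ⊥bis P3·P4 via (15.6,4.345): [(0, 0) (2.1654, 0) (2.7065, 12.6242) (1.4179, 16) (0, 16)]  |A|=37.7133
6. ⊥bis P3·P5 via (3.82,2.005): [(0, 0) (2.1654, 0) (2.7065, 12.6242) (1.4179, 16) (0, 16)]  |A|=37.7133
7. ⊥bis P3·P6 via (7.4,5.685): [(0, 0) (2.1654, 0) (2.7065, 12.6242) (1.4179, 16) (0, 16)]  |A|=37.7133
8. ⊥bis P3·P7 via (15.725,3.33): [(0, 0) (2.1654, 0) (2.7065, 12.6242) (1.4179, 16) (0, 16)]  |A|=37.7133
9. ⊥bis P3·P8 via (15.005,5.175): [(0, 0) (2.1654, 0) (2.7065, 12.6242) (1.4179, 16) (0, 16)]  |A|=37.7133
10. canonical 5-gon: [(0, 0) (2.1654, 0) (2.7065, 12.6242) (1.4179, 16) (0, 16)]
11. shoelace: 37.7133

Area of P3's cell: 37.7133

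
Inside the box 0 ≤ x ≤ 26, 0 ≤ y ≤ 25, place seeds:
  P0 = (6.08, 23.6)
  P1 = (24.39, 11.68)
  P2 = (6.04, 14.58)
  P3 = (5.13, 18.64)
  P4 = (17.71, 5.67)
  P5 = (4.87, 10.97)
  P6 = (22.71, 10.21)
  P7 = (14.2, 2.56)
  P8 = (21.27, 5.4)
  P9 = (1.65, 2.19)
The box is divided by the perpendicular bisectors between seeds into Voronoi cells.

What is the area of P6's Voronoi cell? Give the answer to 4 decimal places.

1. box [0,26]×[0,25]: [(0, 0) (26, 0) (26, 25) (0, 25)]
2. ⊥bis P6·P0 via (14.395,16.905): [(0.7836, 0) (26, 0) (26, 25) (20.9129, 25)]  |A|=378.7945
3. ⊥bis P6·P1 via (23.55,10.945): [(16.2831, 19.25) (0.7836, 0) (26, 0) (26, 8.145)]  |A|=282.28
4. ⊥bis P6·P2 via (14.375,12.395): [(16.2831, 19.25) (16.1184, 19.0454) (11.1257, 0) (26, 0) (26, 8.145)]  |A|=183.7953
5. ⊥bis P6·P3 via (13.92,14.425): [(16.2831, 19.25) (16.1609, 19.0982) (16.0976, 18.9663) (11.1257, 0) (26, 0) (26, 8.145)]  |A|=183.7942
6. ⊥bis P6·P4 via (20.21,7.94): [(16.2831, 19.25) (16.1609, 19.0982) (16.0976, 18.9663) (14.776, 13.9246) (26, 1.5633) (26, 8.145)]  |A|=71.4612
7. ⊥bis P6·P5 via (13.79,10.59): [(16.2831, 19.25) (16.1609, 19.0982) (16.0976, 18.9663) (14.776, 13.9246) (26, 1.5633) (26, 8.145)]  |A|=71.4612
8. ⊥bis P6·P7 via (18.455,6.385): [(16.2831, 19.25) (16.1609, 19.0982) (16.0976, 18.9663) (14.776, 13.9246) (26, 1.5633) (26, 8.145)]  |A|=71.4612
9. ⊥bis P6·P8 via (21.99,7.805): [(16.2831, 19.25) (16.1609, 19.0982) (16.0976, 18.9663) (14.776, 13.9246) (19.7138, 8.4864) (26, 6.6045) (26, 8.145)]  |A|=55.6164
10. ⊥bis P6·P9 via (12.18,6.2): [(16.2831, 19.25) (16.1609, 19.0982) (16.0976, 18.9663) (14.776, 13.9246) (19.7138, 8.4864) (26, 6.6045) (26, 8.145)]  |A|=55.6164
11. canonical 7-gon: [(16.2831, 19.25) (16.1609, 19.0982) (16.0976, 18.9663) (14.776, 13.9246) (19.7138, 8.4864) (26, 6.6045) (26, 8.145)]
12. shoelace: 55.6164

Area of P6's cell: 55.6164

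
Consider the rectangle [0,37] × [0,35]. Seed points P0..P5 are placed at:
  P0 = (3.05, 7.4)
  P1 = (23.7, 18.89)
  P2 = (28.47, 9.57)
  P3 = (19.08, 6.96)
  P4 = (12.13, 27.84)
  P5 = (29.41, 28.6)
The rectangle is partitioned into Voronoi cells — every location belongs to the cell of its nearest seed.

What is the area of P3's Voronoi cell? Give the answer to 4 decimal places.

Area of P3's cell: 190.0505

1. box [0,37]×[0,35]: [(0, 0) (37, 0) (37, 35) (0, 35)]
2. ⊥bis P3·P0 via (11.065,7.18): [(10.8679, 0) (37, 0) (37, 35) (11.8286, 35)]  |A|=897.8106
3. ⊥bis P3·P1 via (21.39,12.925): [(11.3296, 16.821) (10.8679, 0) (37, 0) (37, 6.8799)]  |A|=308.0881
4. ⊥bis P3·P2 via (23.775,8.265): [(22.6112, 12.4521) (11.3296, 16.821) (10.8679, 0) (26.0723, 0)]  |A|=190.555
5. ⊥bis P3·P4 via (15.605,17.4): [(22.6112, 12.4521) (12.5017, 16.3671) (11.3062, 15.9691) (10.8679, 0) (26.0723, 0)]  |A|=190.0505
6. ⊥bis P3·P5 via (24.245,17.78): [(22.6112, 12.4521) (12.5017, 16.3671) (11.3062, 15.9691) (10.8679, 0) (26.0723, 0)]  |A|=190.0505
7. canonical 5-gon: [(22.6112, 12.4521) (12.5017, 16.3671) (11.3062, 15.9691) (10.8679, 0) (26.0723, 0)]
8. shoelace: 190.0505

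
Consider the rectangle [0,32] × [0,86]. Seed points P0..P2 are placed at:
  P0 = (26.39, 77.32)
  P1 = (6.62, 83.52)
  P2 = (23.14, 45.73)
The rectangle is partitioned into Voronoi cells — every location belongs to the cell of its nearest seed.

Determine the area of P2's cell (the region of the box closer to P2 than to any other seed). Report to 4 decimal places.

Area of P2's cell: 1964.8485

1. box [0,32]×[0,86]: [(0, 0) (32, 0) (32, 86) (0, 86)]
2. ⊥bis P2·P0 via (24.765,61.525): [(0, 64.0728) (0, 0) (32, 0) (32, 60.7807)]  |A|=1997.656
3. ⊥bis P2·P1 via (14.88,64.625): [(11.0228, 62.9388) (0, 58.1202) (0, 0) (32, 0) (32, 60.7807)]  |A|=1964.8485
4. canonical 5-gon: [(11.0228, 62.9388) (0, 58.1202) (0, 0) (32, 0) (32, 60.7807)]
5. shoelace: 1964.8485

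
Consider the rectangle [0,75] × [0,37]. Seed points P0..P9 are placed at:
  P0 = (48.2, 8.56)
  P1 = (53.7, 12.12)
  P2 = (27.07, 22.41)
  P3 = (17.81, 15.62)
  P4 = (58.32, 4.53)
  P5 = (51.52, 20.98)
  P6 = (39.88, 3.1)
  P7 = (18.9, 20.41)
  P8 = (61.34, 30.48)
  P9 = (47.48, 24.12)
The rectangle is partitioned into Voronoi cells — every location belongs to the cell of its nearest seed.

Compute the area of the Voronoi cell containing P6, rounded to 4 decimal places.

1. box [0,75]×[0,37]: [(0, 0) (75, 0) (75, 37) (0, 37)]
2. ⊥bis P6·P0 via (44.04,5.83): [(0, 0) (47.8659, 0) (23.5847, 37) (0, 37)]  |A|=1321.8366
3. ⊥bis P6·P1 via (46.79,7.61): [(0, 0) (47.8659, 0) (23.5847, 37) (0, 37)]  |A|=1321.8366
4. ⊥bis P6·P2 via (33.475,12.755): [(14.2479, 0) (47.8659, 0) (37.6694, 15.5375)]  |A|=261.1706
5. ⊥bis P6·P3 via (28.845,9.36): [(29.1393, 9.8787) (23.5352, 0) (47.8659, 0) (37.6694, 15.5375)]  |A|=215.2972
6. ⊥bis P6·P4 via (49.1,3.815): [(29.1393, 9.8787) (23.5352, 0) (47.8659, 0) (37.6694, 15.5375)]  |A|=215.2972
7. ⊥bis P6·P5 via (45.7,12.04): [(29.1393, 9.8787) (23.5352, 0) (47.8659, 0) (37.6694, 15.5375)]  |A|=215.2972
8. ⊥bis P6·P7 via (29.39,11.755): [(29.1393, 9.8787) (23.5352, 0) (47.8659, 0) (37.6694, 15.5375)]  |A|=215.2972
9. ⊥bis P6·P8 via (50.61,16.79): [(29.1393, 9.8787) (23.5352, 0) (47.8659, 0) (37.6694, 15.5375)]  |A|=215.2972
10. ⊥bis P6·P9 via (43.68,13.61): [(29.1393, 9.8787) (23.5352, 0) (47.8659, 0) (37.6694, 15.5375)]  |A|=215.2972
11. canonical 4-gon: [(29.1393, 9.8787) (23.5352, 0) (47.8659, 0) (37.6694, 15.5375)]
12. shoelace: 215.2972

Area of P6's cell: 215.2972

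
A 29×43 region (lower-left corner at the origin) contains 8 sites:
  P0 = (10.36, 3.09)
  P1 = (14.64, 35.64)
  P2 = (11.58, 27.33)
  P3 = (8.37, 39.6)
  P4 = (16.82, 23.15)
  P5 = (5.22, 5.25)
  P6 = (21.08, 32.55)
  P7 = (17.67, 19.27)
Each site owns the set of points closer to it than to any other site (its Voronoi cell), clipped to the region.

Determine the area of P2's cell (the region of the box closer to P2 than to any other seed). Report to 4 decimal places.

Area of P2's cell: 189.0169

1. box [0,29]×[0,43]: [(0, 0) (29, 0) (29, 43) (0, 43)]
2. ⊥bis P2·P0 via (10.97,15.21): [(0, 15.7621) (29, 14.3025) (29, 43) (0, 43)]  |A|=811.0623
3. ⊥bis P2·P1 via (13.11,31.485): [(0, 36.3125) (0, 15.7621) (29, 14.3025) (29, 25.6338)]  |A|=462.2839
4. ⊥bis P2·P3 via (9.975,33.465): [(8.6642, 33.1221) (0, 30.8554) (0, 15.7621) (29, 14.3025) (29, 25.6338)]  |A|=438.6431
5. ⊥bis P2·P4 via (14.2,25.24): [(17.8031, 29.7568) (8.6642, 33.1221) (0, 30.8554) (0, 15.7621) (6.3831, 15.4409)]  |A|=206.8147
6. ⊥bis P2·P5 via (8.4,16.29): [(7.3108, 16.6037) (17.8031, 29.7568) (8.6642, 33.1221) (0, 30.8554) (0, 18.7096)]  |A|=192.1802
7. ⊥bis P2·P6 via (16.33,29.94): [(7.3108, 16.6037) (16.9904, 28.7381) (16.0825, 30.3904) (8.6642, 33.1221) (0, 30.8554) (0, 18.7096)]  |A|=191.0462
8. ⊥bis P2·P7 via (14.625,23.3): [(6.1899, 16.9266) (9.6596, 19.5483) (16.9904, 28.7381) (16.0825, 30.3904) (8.6642, 33.1221) (0, 30.8554) (0, 18.7096)]  |A|=189.0169
9. canonical 7-gon: [(6.1899, 16.9266) (9.6596, 19.5483) (16.9904, 28.7381) (16.0825, 30.3904) (8.6642, 33.1221) (0, 30.8554) (0, 18.7096)]
10. shoelace: 189.0169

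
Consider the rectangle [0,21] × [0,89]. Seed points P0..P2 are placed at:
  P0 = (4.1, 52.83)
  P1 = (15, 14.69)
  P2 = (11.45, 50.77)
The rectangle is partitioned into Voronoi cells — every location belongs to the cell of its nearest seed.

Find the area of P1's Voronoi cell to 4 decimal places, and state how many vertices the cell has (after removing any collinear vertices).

Area of P1's cell: 681.2767 (5 vertices)

1. box [0,21]×[0,89]: [(0, 0) (21, 0) (21, 89) (0, 89)]
2. ⊥bis P1·P0 via (9.55,33.76): [(0, 31.0307) (0, 0) (21, 0) (21, 37.0323)]  |A|=714.6615
3. ⊥bis P1·P2 via (13.225,32.73): [(2.1241, 31.6378) (0, 31.0307) (0, 0) (21, 0) (21, 33.495)]  |A|=681.2767
4. canonical 5-gon: [(2.1241, 31.6378) (0, 31.0307) (0, 0) (21, 0) (21, 33.495)]
5. shoelace: 681.2767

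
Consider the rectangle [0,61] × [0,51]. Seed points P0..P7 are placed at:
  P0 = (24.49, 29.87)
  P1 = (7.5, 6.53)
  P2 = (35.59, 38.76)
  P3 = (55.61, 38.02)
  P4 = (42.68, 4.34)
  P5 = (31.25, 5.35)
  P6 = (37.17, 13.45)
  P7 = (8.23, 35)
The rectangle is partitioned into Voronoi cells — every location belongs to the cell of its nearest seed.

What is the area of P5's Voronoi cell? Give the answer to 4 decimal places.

1. box [0,61]×[0,51]: [(0, 0) (61, 0) (61, 51) (0, 51)]
2. ⊥bis P5·P0 via (27.87,17.61): [(0, 9.9264) (0, 0) (61, 0) (61, 26.7437)]  |A|=1118.4395
3. ⊥bis P5·P1 via (19.375,5.94): [(19.8449, 15.3975) (19.0799, 0) (61, 0) (61, 26.7437)]  |A|=873.0536
4. ⊥bis P5·P2 via (33.42,22.055): [(40.6067, 21.1214) (19.8449, 15.3975) (19.0799, 0) (61, 0) (61, 18.4723)]  |A|=788.7132
5. ⊥bis P5·P3 via (43.43,21.685): [(44.9409, 20.5584) (40.6067, 21.1214) (19.8449, 15.3975) (19.0799, 0) (61, 0) (61, 8.5841)]  |A|=709.3155
6. ⊥bis P5·P4 via (36.965,4.845): [(38.3482, 20.4988) (19.8449, 15.3975) (19.0799, 0) (36.5369, 0)]  |A|=319.4252
7. ⊥bis P5·P6 via (34.21,9.4): [(37.176, 7.2323) (24.317, 16.6305) (19.8449, 15.3975) (19.0799, 0) (36.5369, 0)]  |A|=228.6199
8. ⊥bis P5·P7 via (19.74,20.175): [(37.176, 7.2323) (24.317, 16.6305) (19.8449, 15.3975) (19.0799, 0) (36.5369, 0)]  |A|=228.6199
9. canonical 5-gon: [(37.176, 7.2323) (24.317, 16.6305) (19.8449, 15.3975) (19.0799, 0) (36.5369, 0)]
10. shoelace: 228.6199

Area of P5's cell: 228.6199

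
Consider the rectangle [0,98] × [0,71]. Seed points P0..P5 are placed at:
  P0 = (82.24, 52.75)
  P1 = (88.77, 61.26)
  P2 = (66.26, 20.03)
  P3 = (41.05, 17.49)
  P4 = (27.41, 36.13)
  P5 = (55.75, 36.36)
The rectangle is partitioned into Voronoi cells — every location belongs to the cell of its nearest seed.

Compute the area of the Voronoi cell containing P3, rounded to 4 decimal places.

1. box [0,98]×[0,71]: [(0, 0) (98, 0) (98, 71) (0, 71)]
2. ⊥bis P3·P0 via (61.645,35.12): [(0, 0) (91.7089, 0) (30.9305, 71) (0, 71)]  |A|=4353.6992
3. ⊥bis P3·P1 via (64.91,39.375): [(0, 0) (91.7089, 0) (30.9305, 71) (0, 71)]  |A|=4353.6992
4. ⊥bis P3·P2 via (53.655,18.76): [(0, 0) (55.5451, 0) (50.7209, 47.8813) (30.9305, 71) (0, 71)]  |A|=3487.9162
5. ⊥bis P3·P4 via (34.23,26.81): [(0, 1.7619) (0, 0) (55.5451, 0) (51.5658, 39.4956)]  |A|=1142.3216
6. ⊥bis P3·P5 via (48.4,26.925): [(41.6127, 32.2124) (0, 1.7619) (0, 0) (55.5451, 0) (53.2099, 23.178)]  |A|=1055.1293
7. canonical 5-gon: [(41.6127, 32.2124) (0, 1.7619) (0, 0) (55.5451, 0) (53.2099, 23.178)]
8. shoelace: 1055.1293

Area of P3's cell: 1055.1293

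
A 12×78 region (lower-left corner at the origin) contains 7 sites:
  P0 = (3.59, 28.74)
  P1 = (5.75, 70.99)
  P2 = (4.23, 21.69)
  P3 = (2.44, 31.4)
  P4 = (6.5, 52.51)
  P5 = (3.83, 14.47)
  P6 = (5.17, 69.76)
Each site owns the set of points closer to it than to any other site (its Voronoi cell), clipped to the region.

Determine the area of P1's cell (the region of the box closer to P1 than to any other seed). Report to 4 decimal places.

Area of P1's cell: 94.5556

1. box [0,12]×[0,78]: [(0, 0) (12, 0) (12, 78) (0, 78)]
2. ⊥bis P1·P0 via (4.67,49.865): [(0, 50.1038) (12, 49.4903) (12, 78) (0, 78)]  |A|=338.4359
3. ⊥bis P1·P2 via (4.99,46.34): [(0, 50.1038) (12, 49.4903) (12, 78) (0, 78)]  |A|=338.4359
4. ⊥bis P1·P3 via (4.095,51.195): [(0, 51.5374) (12, 50.5341) (12, 78) (0, 78)]  |A|=323.5713
5. ⊥bis P1·P4 via (6.125,61.75): [(0, 61.5014) (12, 61.9884) (12, 78) (0, 78)]  |A|=195.0609
6. ⊥bis P1·P5 via (4.79,42.73): [(0, 61.5014) (12, 61.9884) (12, 78) (0, 78)]  |A|=195.0609
7. ⊥bis P1·P6 via (5.46,70.375): [(0, 72.9496) (12, 67.2911) (12, 78) (0, 78)]  |A|=94.5556
8. canonical 4-gon: [(0, 72.9496) (12, 67.2911) (12, 78) (0, 78)]
9. shoelace: 94.5556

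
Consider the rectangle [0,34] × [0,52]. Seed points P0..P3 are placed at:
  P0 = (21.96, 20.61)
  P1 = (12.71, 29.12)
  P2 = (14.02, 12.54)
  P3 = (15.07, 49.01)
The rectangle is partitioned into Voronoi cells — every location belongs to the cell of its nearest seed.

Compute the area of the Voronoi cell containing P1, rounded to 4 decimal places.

1. box [0,34]×[0,52]: [(0, 0) (34, 0) (34, 52) (0, 52)]
2. ⊥bis P1·P0 via (17.335,24.865): [(0, 6.0226) (34, 42.9791) (34, 52) (0, 52)]  |A|=934.9704
3. ⊥bis P1·P2 via (13.365,20.83): [(0, 19.774) (13.643, 20.852) (34, 42.9791) (34, 52) (0, 52)]  |A|=841.1651
4. ⊥bis P1·P3 via (13.89,39.065): [(0, 40.7131) (0, 19.774) (13.643, 20.852) (28.7742, 37.2989)]  |A|=405.2906
5. canonical 4-gon: [(0, 40.7131) (0, 19.774) (13.643, 20.852) (28.7742, 37.2989)]
6. shoelace: 405.2906

Area of P1's cell: 405.2906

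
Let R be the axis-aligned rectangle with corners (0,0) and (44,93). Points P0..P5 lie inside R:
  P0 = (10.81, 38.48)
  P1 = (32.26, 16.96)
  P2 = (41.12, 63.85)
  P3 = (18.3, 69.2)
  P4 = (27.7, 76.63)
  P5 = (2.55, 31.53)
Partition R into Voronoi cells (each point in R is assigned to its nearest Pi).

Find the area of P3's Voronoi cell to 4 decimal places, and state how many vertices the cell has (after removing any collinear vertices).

1. box [0,44]×[0,93]: [(0, 0) (44, 0) (44, 93) (0, 93)]
2. ⊥bis P3·P0 via (14.555,53.84): [(0, 57.3887) (44, 46.6609) (44, 93) (0, 93)]  |A|=1802.909
3. ⊥bis P3·P1 via (25.28,43.08): [(0, 57.3887) (41.2181, 47.3391) (44, 48.0825) (44, 93) (0, 93)]  |A|=1800.9315
4. ⊥bis P3·P2 via (29.71,66.525): [(0, 57.3887) (26.0775, 51.0307) (35.9169, 93) (0, 93)]  |A|=1218.0298
5. ⊥bis P3·P4 via (23,72.915): [(0, 57.3887) (26.0775, 51.0307) (29.3305, 64.9061) (7.1243, 93) (0, 93)]  |A|=813.5815
6. ⊥bis P3·P5 via (10.425,50.365): [(0, 57.3887) (26.0775, 51.0307) (29.3305, 64.9061) (7.1243, 93) (0, 93)]  |A|=813.5815
7. canonical 5-gon: [(0, 57.3887) (26.0775, 51.0307) (29.3305, 64.9061) (7.1243, 93) (0, 93)]
8. shoelace: 813.5815

Area of P3's cell: 813.5815 (5 vertices)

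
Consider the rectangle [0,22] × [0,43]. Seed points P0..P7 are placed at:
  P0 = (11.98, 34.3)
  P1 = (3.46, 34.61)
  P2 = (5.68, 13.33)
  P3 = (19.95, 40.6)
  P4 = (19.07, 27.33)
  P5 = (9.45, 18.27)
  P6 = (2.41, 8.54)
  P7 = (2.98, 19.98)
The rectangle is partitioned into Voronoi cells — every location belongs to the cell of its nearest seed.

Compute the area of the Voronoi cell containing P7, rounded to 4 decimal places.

Area of P7's cell: 77.1435

1. box [0,22]×[0,43]: [(0, 0) (22, 0) (22, 43) (0, 43)]
2. ⊥bis P7·P0 via (7.48,27.14): [(0, 31.8411) (0, 0) (22, 0) (22, 18.0143)]  |A|=548.4096
3. ⊥bis P7·P1 via (3.22,27.295): [(7.4544, 27.1561) (0, 27.4006) (0, 0) (22, 0) (22, 18.0143)]  |A|=531.859
4. ⊥bis P7·P2 via (4.33,16.655): [(16.379, 21.5471) (7.4544, 27.1561) (0, 27.4006) (0, 14.897)]  |A|=122.2134
5. ⊥bis P7·P3 via (11.465,30.29): [(16.379, 21.5471) (7.4544, 27.1561) (0, 27.4006) (0, 14.897)]  |A|=122.2134
6. ⊥bis P7·P4 via (11.025,23.655): [(12.6749, 20.0432) (10.2196, 25.4182) (7.4544, 27.1561) (0, 27.4006) (0, 14.897)]  |A|=110.4123
7. ⊥bis P7·P5 via (6.215,19.125): [(5.7103, 17.2154) (8.2118, 26.6801) (7.4544, 27.1561) (0, 27.4006) (0, 14.897)]  |A|=77.1435
8. ⊥bis P7·P6 via (2.695,14.26): [(5.7103, 17.2154) (8.2118, 26.6801) (7.4544, 27.1561) (0, 27.4006) (0, 14.897)]  |A|=77.1435
9. canonical 5-gon: [(5.7103, 17.2154) (8.2118, 26.6801) (7.4544, 27.1561) (0, 27.4006) (0, 14.897)]
10. shoelace: 77.1435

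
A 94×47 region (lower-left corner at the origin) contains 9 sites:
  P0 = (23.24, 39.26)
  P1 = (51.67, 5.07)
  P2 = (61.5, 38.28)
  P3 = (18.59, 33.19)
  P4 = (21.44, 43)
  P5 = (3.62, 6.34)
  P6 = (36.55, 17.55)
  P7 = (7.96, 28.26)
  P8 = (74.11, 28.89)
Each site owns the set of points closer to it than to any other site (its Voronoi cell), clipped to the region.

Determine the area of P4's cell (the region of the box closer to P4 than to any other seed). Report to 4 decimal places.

1. box [0,94]×[0,47]: [(0, 0) (94, 0) (94, 47) (0, 47)]
2. ⊥bis P4·P0 via (22.34,41.13): [(0, 30.3781) (34.5366, 47) (0, 47)]  |A|=287.0311
3. ⊥bis P4·P1 via (36.555,24.035): [(0, 30.3781) (34.5366, 47) (0, 47)]  |A|=287.0311
4. ⊥bis P4·P2 via (41.47,40.64): [(0, 30.3781) (34.5366, 47) (0, 47)]  |A|=287.0311
5. ⊥bis P4·P3 via (20.015,38.095): [(0, 43.9098) (17.5325, 38.8162) (34.5366, 47) (0, 47)]  |A|=168.4096
6. ⊥bis P4·P5 via (12.53,24.67): [(0, 43.9098) (17.5325, 38.8162) (34.5366, 47) (0, 47)]  |A|=168.4096
7. ⊥bis P4·P6 via (28.995,30.275): [(0, 43.9098) (17.5325, 38.8162) (34.5366, 47) (0, 47)]  |A|=168.4096
8. ⊥bis P4·P7 via (14.7,35.63): [(8.2751, 41.5057) (17.5325, 38.8162) (34.5366, 47) (2.2672, 47)]  |A|=149.3951
9. ⊥bis P4·P8 via (47.775,35.945): [(8.2751, 41.5057) (17.5325, 38.8162) (34.5366, 47) (2.2672, 47)]  |A|=149.3951
10. canonical 4-gon: [(8.2751, 41.5057) (17.5325, 38.8162) (34.5366, 47) (2.2672, 47)]
11. shoelace: 149.3951

Area of P4's cell: 149.3951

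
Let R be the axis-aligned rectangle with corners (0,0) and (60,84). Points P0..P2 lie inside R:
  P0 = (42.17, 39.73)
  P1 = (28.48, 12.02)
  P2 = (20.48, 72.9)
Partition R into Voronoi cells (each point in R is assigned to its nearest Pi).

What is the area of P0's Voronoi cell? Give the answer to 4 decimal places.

1. box [0,60]×[0,84]: [(0, 0) (60, 0) (60, 84) (0, 84)]
2. ⊥bis P0·P1 via (35.325,25.875): [(0, 43.3272) (60, 13.6844) (60, 84) (0, 84)]  |A|=3329.6525
3. ⊥bis P0·P2 via (31.325,56.315): [(6.5296, 40.1012) (60, 13.6844) (60, 75.0657)]  |A|=1641.0392
4. canonical 3-gon: [(6.5296, 40.1012) (60, 13.6844) (60, 75.0657)]
5. shoelace: 1641.0392

Area of P0's cell: 1641.0392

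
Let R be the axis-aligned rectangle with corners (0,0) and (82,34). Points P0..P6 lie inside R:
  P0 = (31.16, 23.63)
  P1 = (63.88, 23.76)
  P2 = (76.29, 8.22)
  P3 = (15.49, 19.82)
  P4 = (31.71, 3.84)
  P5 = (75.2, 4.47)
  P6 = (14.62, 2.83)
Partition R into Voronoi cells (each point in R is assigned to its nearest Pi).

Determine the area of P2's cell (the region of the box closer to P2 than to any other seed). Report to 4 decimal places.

1. box [0,82]×[0,34]: [(0, 0) (82, 0) (82, 34) (0, 34)]
2. ⊥bis P2·P0 via (53.725,15.925): [(48.2873, 0) (82, 0) (82, 34) (59.8969, 34)]  |A|=948.8697
3. ⊥bis P2·P1 via (70.085,15.99): [(50.0621, 0) (82, 0) (82, 25.5051)]  |A|=407.2906
4. ⊥bis P2·P3 via (45.89,14.02): [(50.0621, 0) (82, 0) (82, 25.5051)]  |A|=407.2906
5. ⊥bis P2·P4 via (54,6.03): [(54.2629, 3.3547) (54.5924, 0) (82, 0) (82, 25.5051)]  |A|=399.6916
6. ⊥bis P2·P5 via (75.745,6.345): [(62.7407, 10.1249) (82, 4.5269) (82, 25.5051)]  |A|=202.0136
7. ⊥bis P2·P6 via (45.455,5.525): [(62.7407, 10.1249) (82, 4.5269) (82, 25.5051)]  |A|=202.0136
8. canonical 3-gon: [(62.7407, 10.1249) (82, 4.5269) (82, 25.5051)]
9. shoelace: 202.0136

Area of P2's cell: 202.0136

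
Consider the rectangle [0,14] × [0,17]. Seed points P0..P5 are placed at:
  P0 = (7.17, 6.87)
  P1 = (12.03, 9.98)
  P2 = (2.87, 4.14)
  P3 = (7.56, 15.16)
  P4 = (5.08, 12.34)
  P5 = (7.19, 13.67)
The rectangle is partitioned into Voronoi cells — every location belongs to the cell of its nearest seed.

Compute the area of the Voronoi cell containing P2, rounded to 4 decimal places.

Area of P2's cell: 50.6619

1. box [0,14]×[0,17]: [(0, 0) (14, 0) (14, 17) (0, 17)]
2. ⊥bis P2·P0 via (5.02,5.505): [(0, 13.412) (0, 0) (8.515, 0)]  |A|=57.1017
3. ⊥bis P2·P1 via (7.45,7.06): [(0, 13.412) (0, 0) (8.515, 0)]  |A|=57.1017
4. ⊥bis P2·P3 via (5.215,9.65): [(1.3419, 11.2984) (0, 11.8695) (0, 0) (8.515, 0)]  |A|=56.0667
5. ⊥bis P2·P4 via (3.975,8.24): [(3.1409, 8.4648) (0, 9.3113) (0, 0) (8.515, 0)]  |A|=50.6619
6. ⊥bis P2·P5 via (5.03,8.905): [(3.1409, 8.4648) (0, 9.3113) (0, 0) (8.515, 0)]  |A|=50.6619
7. canonical 4-gon: [(3.1409, 8.4648) (0, 9.3113) (0, 0) (8.515, 0)]
8. shoelace: 50.6619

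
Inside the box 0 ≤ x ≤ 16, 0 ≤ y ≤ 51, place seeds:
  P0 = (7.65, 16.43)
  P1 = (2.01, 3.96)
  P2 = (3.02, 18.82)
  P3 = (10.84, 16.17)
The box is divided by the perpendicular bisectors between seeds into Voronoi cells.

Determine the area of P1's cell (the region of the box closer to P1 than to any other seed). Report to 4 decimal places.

1. box [0,16]×[0,51]: [(0, 0) (16, 0) (16, 51) (0, 51)]
2. ⊥bis P1·P0 via (4.83,10.195): [(0, 12.3795) (0, 0) (16, 0) (16, 5.143)]  |A|=140.1801
3. ⊥bis P1·P2 via (2.515,11.39): [(2.13, 11.4162) (0, 11.5609) (0, 0) (16, 0) (16, 5.143)]  |A|=139.3083
4. ⊥bis P1·P3 via (6.425,10.065): [(8.6081, 8.4862) (2.13, 11.4162) (0, 11.5609) (0, 0) (16, 0) (16, 3.1406)]  |A|=131.9075
5. canonical 6-gon: [(8.6081, 8.4862) (2.13, 11.4162) (0, 11.5609) (0, 0) (16, 0) (16, 3.1406)]
6. shoelace: 131.9075

Area of P1's cell: 131.9075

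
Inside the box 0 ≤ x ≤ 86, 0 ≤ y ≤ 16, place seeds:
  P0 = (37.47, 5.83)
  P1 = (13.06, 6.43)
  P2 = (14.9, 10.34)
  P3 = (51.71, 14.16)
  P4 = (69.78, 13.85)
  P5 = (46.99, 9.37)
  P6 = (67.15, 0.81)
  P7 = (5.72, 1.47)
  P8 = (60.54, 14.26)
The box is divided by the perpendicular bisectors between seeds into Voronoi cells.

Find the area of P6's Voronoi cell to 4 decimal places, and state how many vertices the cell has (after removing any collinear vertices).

1. box [0,86]×[0,16]: [(0, 0) (86, 0) (86, 16) (0, 16)]
2. ⊥bis P6·P0 via (52.31,3.32): [(51.7485, 0) (86, 0) (86, 16) (54.4547, 16)]  |A|=526.375
3. ⊥bis P6·P1 via (40.105,3.62): [(51.7485, 0) (86, 0) (86, 16) (54.4547, 16)]  |A|=526.375
4. ⊥bis P6·P2 via (41.025,5.575): [(51.7485, 0) (86, 0) (86, 16) (54.4547, 16)]  |A|=526.375
5. ⊥bis P6·P3 via (59.43,7.485): [(52.9582, 0) (86, 0) (86, 16) (66.7924, 16)]  |A|=417.9954
6. ⊥bis P6·P4 via (68.465,7.33): [(60.6575, 8.9047) (52.9582, 0) (86, 0) (86, 3.7934)]  |A|=195.1806
7. ⊥bis P6·P5 via (57.07,5.09): [(60.6575, 8.9047) (56.7909, 4.4328) (54.9088, 0) (86, 0) (86, 3.7934)]  |A|=190.8573
8. ⊥bis P6·P7 via (36.435,1.14): [(60.6575, 8.9047) (56.7909, 4.4328) (54.9088, 0) (86, 0) (86, 3.7934)]  |A|=190.8573
9. ⊥bis P6·P8 via (63.845,7.535): [(64.8936, 8.0503) (56.5954, 3.9722) (54.9088, 0) (86, 0) (86, 3.7934)]  |A|=178.2217
10. canonical 5-gon: [(64.8936, 8.0503) (56.5954, 3.9722) (54.9088, 0) (86, 0) (86, 3.7934)]
11. shoelace: 178.2217

Area of P6's cell: 178.2217 (5 vertices)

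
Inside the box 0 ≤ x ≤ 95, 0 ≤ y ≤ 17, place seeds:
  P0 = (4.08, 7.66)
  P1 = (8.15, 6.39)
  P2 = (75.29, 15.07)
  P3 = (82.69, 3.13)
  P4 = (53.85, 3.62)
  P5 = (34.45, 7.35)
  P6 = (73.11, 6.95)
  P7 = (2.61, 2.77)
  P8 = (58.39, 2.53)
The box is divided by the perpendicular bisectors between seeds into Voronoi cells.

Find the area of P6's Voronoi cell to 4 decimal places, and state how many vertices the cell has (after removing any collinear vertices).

1. box [0,95]×[0,17]: [(0, 0) (95, 0) (95, 17) (0, 17)]
2. ⊥bis P6·P0 via (38.595,7.305): [(38.5199, 0) (95, 0) (95, 17) (38.6947, 17)]  |A|=958.6761
3. ⊥bis P6·P1 via (40.63,6.67): [(40.6875, 0) (95, 0) (95, 17) (40.5409, 17)]  |A|=924.5582
4. ⊥bis P6·P2 via (74.2,11.01): [(40.6875, 0) (95, 0) (95, 5.4258) (51.8886, 17) (40.5409, 17)]  |A|=675.0676
5. ⊥bis P6·P3 via (77.9,5.04): [(40.6875, 0) (75.8903, 0) (79.6925, 9.5354) (51.8886, 17) (40.5409, 17)]  |A|=542.4309
6. ⊥bis P6·P4 via (63.48,5.285): [(64.3938, 0) (75.8903, 0) (79.6925, 9.5354) (61.9202, 14.3068)]  |A|=176.0438
7. ⊥bis P6·P5 via (53.78,7.15): [(64.3938, 0) (75.8903, 0) (79.6925, 9.5354) (61.9202, 14.3068)]  |A|=176.0438
8. ⊥bis P6·P7 via (37.86,4.86): [(64.3938, 0) (75.8903, 0) (79.6925, 9.5354) (61.9202, 14.3068)]  |A|=176.0438
9. ⊥bis P6·P8 via (65.75,4.74): [(67.1733, 0) (75.8903, 0) (79.6925, 9.5354) (62.9613, 14.0273)]  |A|=149.4473
10. canonical 4-gon: [(67.1733, 0) (75.8903, 0) (79.6925, 9.5354) (62.9613, 14.0273)]
11. shoelace: 149.4473

Area of P6's cell: 149.4473 (4 vertices)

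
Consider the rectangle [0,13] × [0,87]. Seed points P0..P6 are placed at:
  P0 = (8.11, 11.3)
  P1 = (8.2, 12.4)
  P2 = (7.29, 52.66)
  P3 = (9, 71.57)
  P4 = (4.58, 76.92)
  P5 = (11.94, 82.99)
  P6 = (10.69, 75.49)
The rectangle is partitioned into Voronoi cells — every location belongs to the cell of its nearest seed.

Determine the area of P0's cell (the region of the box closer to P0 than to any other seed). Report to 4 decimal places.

Area of P0's cell: 155.8103

1. box [0,13]×[0,87]: [(0, 0) (13, 0) (13, 87) (0, 87)]
2. ⊥bis P0·P1 via (8.155,11.85): [(0, 12.5172) (0, 0) (13, 0) (13, 11.4536)]  |A|=155.8103
3. ⊥bis P0·P2 via (7.7,31.98): [(0, 12.5172) (0, 0) (13, 0) (13, 11.4536)]  |A|=155.8103
4. ⊥bis P0·P3 via (8.555,41.435): [(0, 12.5172) (0, 0) (13, 0) (13, 11.4536)]  |A|=155.8103
5. ⊥bis P0·P4 via (6.345,44.11): [(0, 12.5172) (0, 0) (13, 0) (13, 11.4536)]  |A|=155.8103
6. ⊥bis P0·P5 via (10.025,47.145): [(0, 12.5172) (0, 0) (13, 0) (13, 11.4536)]  |A|=155.8103
7. ⊥bis P0·P6 via (9.4,43.395): [(0, 12.5172) (0, 0) (13, 0) (13, 11.4536)]  |A|=155.8103
8. canonical 4-gon: [(0, 12.5172) (0, 0) (13, 0) (13, 11.4536)]
9. shoelace: 155.8103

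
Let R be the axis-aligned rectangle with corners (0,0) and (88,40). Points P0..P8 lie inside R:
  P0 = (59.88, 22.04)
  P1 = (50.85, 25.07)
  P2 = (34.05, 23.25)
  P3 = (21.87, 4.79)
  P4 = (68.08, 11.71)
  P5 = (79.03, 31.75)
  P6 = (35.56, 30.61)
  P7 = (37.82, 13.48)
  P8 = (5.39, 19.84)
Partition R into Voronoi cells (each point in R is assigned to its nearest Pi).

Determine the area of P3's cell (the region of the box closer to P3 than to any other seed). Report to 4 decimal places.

1. box [0,88]×[0,40]: [(0, 0) (88, 0) (88, 40) (0, 40)]
2. ⊥bis P3·P0 via (40.875,13.415): [(0, 0) (46.9631, 0) (28.81, 40) (0, 40)]  |A|=1515.4617
3. ⊥bis P3·P1 via (36.36,14.93): [(0, 0) (46.8079, 0) (18.8162, 40) (0, 40)]  |A|=1312.482
4. ⊥bis P3·P2 via (27.96,14.02): [(0, 32.4681) (0, 0) (46.8079, 0) (44.7485, 2.9428)]  |A|=795.3251
5. ⊥bis P3·P4 via (44.975,8.25): [(0, 32.4681) (0, 0) (46.2104, 0) (46.0478, 1.0862) (44.7485, 2.9428)]  |A|=795.0006
6. ⊥bis P3·P5 via (50.45,18.27): [(0, 32.4681) (0, 0) (46.2104, 0) (46.0478, 1.0862) (44.7485, 2.9428)]  |A|=795.0006
7. ⊥bis P3·P6 via (28.715,17.7): [(0, 32.4681) (0, 0) (46.2104, 0) (46.0478, 1.0862) (44.7485, 2.9428)]  |A|=795.0006
8. ⊥bis P3·P7 via (29.845,9.135): [(26.7477, 14.8199) (0, 32.4681) (0, 0) (34.822, 0)]  |A|=692.2532
9. ⊥bis P3·P8 via (13.63,12.315): [(26.7477, 14.8199) (19.9896, 19.2789) (2.3836, 0) (34.822, 0)]  |A|=344.7637
10. canonical 4-gon: [(26.7477, 14.8199) (19.9896, 19.2789) (2.3836, 0) (34.822, 0)]
11. shoelace: 344.7637

Area of P3's cell: 344.7637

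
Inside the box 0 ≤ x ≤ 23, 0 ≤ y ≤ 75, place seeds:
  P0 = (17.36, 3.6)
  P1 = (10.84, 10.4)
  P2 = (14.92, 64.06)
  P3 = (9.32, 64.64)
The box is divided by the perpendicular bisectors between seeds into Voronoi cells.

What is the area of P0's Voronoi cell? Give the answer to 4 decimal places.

1. box [0,23]×[0,75]: [(0, 0) (23, 0) (23, 75) (0, 75)]
2. ⊥bis P0·P1 via (14.1,7): [(6.7994, 0) (23, 0) (23, 15.5335)]  |A|=125.8264
3. ⊥bis P0·P2 via (16.14,33.83): [(6.7994, 0) (23, 0) (23, 15.5335)]  |A|=125.8264
4. ⊥bis P0·P3 via (13.34,34.12): [(6.7994, 0) (23, 0) (23, 15.5335)]  |A|=125.8264
5. canonical 3-gon: [(6.7994, 0) (23, 0) (23, 15.5335)]
6. shoelace: 125.8264

Area of P0's cell: 125.8264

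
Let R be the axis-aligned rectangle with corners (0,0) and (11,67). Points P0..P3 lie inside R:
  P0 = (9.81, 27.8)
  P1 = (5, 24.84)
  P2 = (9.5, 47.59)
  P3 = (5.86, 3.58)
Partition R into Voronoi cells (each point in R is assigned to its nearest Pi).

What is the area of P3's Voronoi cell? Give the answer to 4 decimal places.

1. box [0,11]×[0,67]: [(0, 0) (11, 0) (11, 67) (0, 67)]
2. ⊥bis P3·P0 via (7.835,15.69): [(0, 16.9678) (0, 0) (11, 0) (11, 15.1738)]  |A|=176.7789
3. ⊥bis P3·P1 via (5.43,14.21): [(0, 13.9903) (0, 0) (11, 0) (11, 14.4353)]  |A|=156.3411
4. ⊥bis P3·P2 via (7.68,25.585): [(0, 13.9903) (0, 0) (11, 0) (11, 14.4353)]  |A|=156.3411
5. canonical 4-gon: [(0, 13.9903) (0, 0) (11, 0) (11, 14.4353)]
6. shoelace: 156.3411

Area of P3's cell: 156.3411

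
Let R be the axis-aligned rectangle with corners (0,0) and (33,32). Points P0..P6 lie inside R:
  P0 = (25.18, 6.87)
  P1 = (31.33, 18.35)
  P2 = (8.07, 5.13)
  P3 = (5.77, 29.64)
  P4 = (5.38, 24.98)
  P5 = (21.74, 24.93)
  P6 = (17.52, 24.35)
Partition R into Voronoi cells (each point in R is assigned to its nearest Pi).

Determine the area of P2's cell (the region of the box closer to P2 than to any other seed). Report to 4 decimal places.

Area of P2's cell: 243.1912

1. box [0,33]×[0,32]: [(0, 0) (33, 0) (33, 32) (0, 32)]
2. ⊥bis P2·P0 via (16.625,6): [(0, 0) (17.2352, 0) (13.9809, 32) (0, 32)]  |A|=499.4576
3. ⊥bis P2·P1 via (19.7,11.74): [(0, 0) (17.2352, 0) (15.244, 19.5802) (8.1851, 32) (0, 32)]  |A|=463.4659
4. ⊥bis P2·P3 via (6.92,17.385): [(0, 16.7356) (0, 0) (17.2352, 0) (15.3864, 18.1795)]  |A|=285.4139
5. ⊥bis P2·P4 via (6.725,15.055): [(0, 14.1437) (0, 0) (17.2352, 0) (15.5821, 16.2553)]  |A|=250.2751
6. ⊥bis P2·P5 via (14.905,15.03): [(13.5326, 15.9775) (0, 14.1437) (0, 0) (17.2352, 0) (15.7672, 14.4347)]  |A|=248.3837
7. ⊥bis P2·P6 via (12.795,14.74): [(10.9812, 15.6318) (0, 14.1437) (0, 0) (17.2352, 0) (15.891, 13.2178)]  |A|=243.1912
8. canonical 5-gon: [(10.9812, 15.6318) (0, 14.1437) (0, 0) (17.2352, 0) (15.891, 13.2178)]
9. shoelace: 243.1912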